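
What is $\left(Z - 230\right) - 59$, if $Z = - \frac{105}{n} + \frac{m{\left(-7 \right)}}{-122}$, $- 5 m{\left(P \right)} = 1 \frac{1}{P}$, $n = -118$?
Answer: $- \frac{36291827}{125965} \approx -288.11$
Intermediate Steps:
$m{\left(P \right)} = - \frac{1}{5 P}$ ($m{\left(P \right)} = - \frac{1 \frac{1}{P}}{5} = - \frac{1}{5 P}$)
$Z = \frac{112058}{125965}$ ($Z = - \frac{105}{-118} + \frac{\left(- \frac{1}{5}\right) \frac{1}{-7}}{-122} = \left(-105\right) \left(- \frac{1}{118}\right) + \left(- \frac{1}{5}\right) \left(- \frac{1}{7}\right) \left(- \frac{1}{122}\right) = \frac{105}{118} + \frac{1}{35} \left(- \frac{1}{122}\right) = \frac{105}{118} - \frac{1}{4270} = \frac{112058}{125965} \approx 0.8896$)
$\left(Z - 230\right) - 59 = \left(\frac{112058}{125965} - 230\right) - 59 = - \frac{28859892}{125965} - 59 = - \frac{36291827}{125965}$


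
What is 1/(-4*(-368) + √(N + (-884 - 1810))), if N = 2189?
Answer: 1472/2167289 - I*√505/2167289 ≈ 0.00067919 - 1.0369e-5*I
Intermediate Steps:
1/(-4*(-368) + √(N + (-884 - 1810))) = 1/(-4*(-368) + √(2189 + (-884 - 1810))) = 1/(1472 + √(2189 - 2694)) = 1/(1472 + √(-505)) = 1/(1472 + I*√505)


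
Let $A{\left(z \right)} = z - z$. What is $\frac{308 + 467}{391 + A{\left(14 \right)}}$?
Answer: $\frac{775}{391} \approx 1.9821$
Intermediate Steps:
$A{\left(z \right)} = 0$
$\frac{308 + 467}{391 + A{\left(14 \right)}} = \frac{308 + 467}{391 + 0} = \frac{775}{391}$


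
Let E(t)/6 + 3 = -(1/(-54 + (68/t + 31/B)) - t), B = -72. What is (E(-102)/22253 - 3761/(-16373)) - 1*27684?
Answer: -5716190203095245/206481425689 ≈ -27684.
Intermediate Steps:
E(t) = -18 - 6/(-3919/72 + 68/t) + 6*t (E(t) = -18 + 6*(-(1/(-54 + (68/t + 31/(-72))) - t)) = -18 + 6*(-(1/(-54 + (68/t + 31*(-1/72))) - t)) = -18 + 6*(-(1/(-54 + (68/t - 31/72)) - t)) = -18 + 6*(-(1/(-54 + (-31/72 + 68/t)) - t)) = -18 + 6*(-(1/(-3919/72 + 68/t) - t)) = -18 + 6*(t - 1/(-3919/72 + 68/t)) = -18 + (-6/(-3919/72 + 68/t) + 6*t) = -18 - 6/(-3919/72 + 68/t) + 6*t)
(E(-102)/22253 - 3761/(-16373)) - 1*27684 = ((6*(14688 - 16581*(-102) + 3919*(-102)**2)/(-4896 + 3919*(-102)))/22253 - 3761/(-16373)) - 1*27684 = ((6*(14688 + 1691262 + 3919*10404)/(-4896 - 399738))*(1/22253) - 3761*(-1/16373)) - 27684 = ((6*(14688 + 1691262 + 40773276)/(-404634))*(1/22253) + 3761/16373) - 27684 = ((6*(-1/404634)*42479226)*(1/22253) + 3761/16373) - 27684 = (-2498778/3967*1/22253 + 3761/16373) - 27684 = (-2498778/88277651 + 3761/16373) - 27684 = 41585679031/206481425689 - 27684 = -5716190203095245/206481425689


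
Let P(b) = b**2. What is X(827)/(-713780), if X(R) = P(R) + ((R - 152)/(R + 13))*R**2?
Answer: -69076829/39971680 ≈ -1.7281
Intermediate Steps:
X(R) = R**2 + R**2*(-152 + R)/(13 + R) (X(R) = R**2 + ((R - 152)/(R + 13))*R**2 = R**2 + ((-152 + R)/(13 + R))*R**2 = R**2 + R**2*(-152 + R)/(13 + R))
X(827)/(-713780) = (827**2*(-139 + 2*827)/(13 + 827))/(-713780) = (683929*(-139 + 1654)/840)*(-1/713780) = (683929*(1/840)*1515)*(-1/713780) = (69076829/56)*(-1/713780) = -69076829/39971680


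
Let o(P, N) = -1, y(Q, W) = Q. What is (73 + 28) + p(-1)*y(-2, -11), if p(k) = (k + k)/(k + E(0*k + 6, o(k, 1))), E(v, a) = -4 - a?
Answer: 100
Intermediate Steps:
p(k) = 2*k/(-3 + k) (p(k) = (k + k)/(k + (-4 - 1*(-1))) = (2*k)/(k + (-4 + 1)) = (2*k)/(k - 3) = (2*k)/(-3 + k) = 2*k/(-3 + k))
(73 + 28) + p(-1)*y(-2, -11) = (73 + 28) + (2*(-1)/(-3 - 1))*(-2) = 101 + (2*(-1)/(-4))*(-2) = 101 + (2*(-1)*(-¼))*(-2) = 101 + (½)*(-2) = 101 - 1 = 100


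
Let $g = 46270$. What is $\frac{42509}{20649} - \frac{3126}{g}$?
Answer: $\frac{951171328}{477714615} \approx 1.9911$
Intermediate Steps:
$\frac{42509}{20649} - \frac{3126}{g} = \frac{42509}{20649} - \frac{3126}{46270} = 42509 \cdot \frac{1}{20649} - \frac{1563}{23135} = \frac{42509}{20649} - \frac{1563}{23135} = \frac{951171328}{477714615}$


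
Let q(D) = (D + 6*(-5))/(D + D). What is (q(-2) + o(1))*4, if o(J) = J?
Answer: 36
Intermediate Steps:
q(D) = (-30 + D)/(2*D) (q(D) = (D - 30)/((2*D)) = (-30 + D)*(1/(2*D)) = (-30 + D)/(2*D))
(q(-2) + o(1))*4 = ((½)*(-30 - 2)/(-2) + 1)*4 = ((½)*(-½)*(-32) + 1)*4 = (8 + 1)*4 = 9*4 = 36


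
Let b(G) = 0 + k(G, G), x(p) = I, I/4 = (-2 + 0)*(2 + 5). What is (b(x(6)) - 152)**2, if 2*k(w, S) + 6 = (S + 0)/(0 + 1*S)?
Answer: 95481/4 ≈ 23870.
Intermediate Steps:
k(w, S) = -5/2 (k(w, S) = -3 + ((S + 0)/(0 + 1*S))/2 = -3 + (S/(0 + S))/2 = -3 + (S/S)/2 = -3 + (1/2)*1 = -3 + 1/2 = -5/2)
I = -56 (I = 4*((-2 + 0)*(2 + 5)) = 4*(-2*7) = 4*(-14) = -56)
x(p) = -56
b(G) = -5/2 (b(G) = 0 - 5/2 = -5/2)
(b(x(6)) - 152)**2 = (-5/2 - 152)**2 = (-309/2)**2 = 95481/4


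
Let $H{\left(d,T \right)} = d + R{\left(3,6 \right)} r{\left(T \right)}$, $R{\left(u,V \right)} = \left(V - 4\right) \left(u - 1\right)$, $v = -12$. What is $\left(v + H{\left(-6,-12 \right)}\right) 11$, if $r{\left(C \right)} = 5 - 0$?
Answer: $22$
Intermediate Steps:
$R{\left(u,V \right)} = \left(-1 + u\right) \left(-4 + V\right)$ ($R{\left(u,V \right)} = \left(-4 + V\right) \left(-1 + u\right) = \left(-1 + u\right) \left(-4 + V\right)$)
$r{\left(C \right)} = 5$ ($r{\left(C \right)} = 5 + 0 = 5$)
$H{\left(d,T \right)} = 20 + d$ ($H{\left(d,T \right)} = d + \left(4 - 6 - 12 + 6 \cdot 3\right) 5 = d + \left(4 - 6 - 12 + 18\right) 5 = d + 4 \cdot 5 = d + 20 = 20 + d$)
$\left(v + H{\left(-6,-12 \right)}\right) 11 = \left(-12 + \left(20 - 6\right)\right) 11 = \left(-12 + 14\right) 11 = 2 \cdot 11 = 22$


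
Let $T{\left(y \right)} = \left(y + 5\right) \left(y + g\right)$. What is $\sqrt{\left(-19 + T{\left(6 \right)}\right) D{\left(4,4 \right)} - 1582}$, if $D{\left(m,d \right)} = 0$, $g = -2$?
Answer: $i \sqrt{1582} \approx 39.774 i$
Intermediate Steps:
$T{\left(y \right)} = \left(-2 + y\right) \left(5 + y\right)$ ($T{\left(y \right)} = \left(y + 5\right) \left(y - 2\right) = \left(5 + y\right) \left(-2 + y\right) = \left(-2 + y\right) \left(5 + y\right)$)
$\sqrt{\left(-19 + T{\left(6 \right)}\right) D{\left(4,4 \right)} - 1582} = \sqrt{\left(-19 + \left(-10 + 6^{2} + 3 \cdot 6\right)\right) 0 - 1582} = \sqrt{\left(-19 + \left(-10 + 36 + 18\right)\right) 0 - 1582} = \sqrt{\left(-19 + 44\right) 0 - 1582} = \sqrt{25 \cdot 0 - 1582} = \sqrt{0 - 1582} = \sqrt{-1582} = i \sqrt{1582}$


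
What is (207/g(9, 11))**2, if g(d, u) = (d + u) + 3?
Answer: 81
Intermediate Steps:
g(d, u) = 3 + d + u
(207/g(9, 11))**2 = (207/(3 + 9 + 11))**2 = (207/23)**2 = (207*(1/23))**2 = 9**2 = 81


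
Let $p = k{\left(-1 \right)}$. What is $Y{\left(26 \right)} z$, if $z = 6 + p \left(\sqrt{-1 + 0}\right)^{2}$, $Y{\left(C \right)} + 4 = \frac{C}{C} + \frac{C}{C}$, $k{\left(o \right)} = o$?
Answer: $-14$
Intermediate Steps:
$p = -1$
$Y{\left(C \right)} = -2$ ($Y{\left(C \right)} = -4 + \left(\frac{C}{C} + \frac{C}{C}\right) = -4 + \left(1 + 1\right) = -4 + 2 = -2$)
$z = 7$ ($z = 6 - \left(\sqrt{-1 + 0}\right)^{2} = 6 - \left(\sqrt{-1}\right)^{2} = 6 - i^{2} = 6 - -1 = 6 + 1 = 7$)
$Y{\left(26 \right)} z = \left(-2\right) 7 = -14$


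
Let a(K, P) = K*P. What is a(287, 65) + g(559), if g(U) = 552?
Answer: 19207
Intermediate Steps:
a(287, 65) + g(559) = 287*65 + 552 = 18655 + 552 = 19207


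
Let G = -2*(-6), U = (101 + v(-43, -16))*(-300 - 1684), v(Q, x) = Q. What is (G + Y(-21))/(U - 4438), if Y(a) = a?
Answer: 9/119510 ≈ 7.5307e-5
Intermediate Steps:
U = -115072 (U = (101 - 43)*(-300 - 1684) = 58*(-1984) = -115072)
G = 12
(G + Y(-21))/(U - 4438) = (12 - 21)/(-115072 - 4438) = -9/(-119510) = -9*(-1/119510) = 9/119510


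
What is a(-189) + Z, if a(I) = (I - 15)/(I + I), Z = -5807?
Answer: -365807/63 ≈ -5806.5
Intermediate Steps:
a(I) = (-15 + I)/(2*I) (a(I) = (-15 + I)/((2*I)) = (-15 + I)*(1/(2*I)) = (-15 + I)/(2*I))
a(-189) + Z = (½)*(-15 - 189)/(-189) - 5807 = (½)*(-1/189)*(-204) - 5807 = 34/63 - 5807 = -365807/63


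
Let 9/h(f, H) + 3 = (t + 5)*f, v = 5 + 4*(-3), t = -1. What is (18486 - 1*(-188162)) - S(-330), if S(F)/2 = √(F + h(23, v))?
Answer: 206648 - 2*I*√2613129/89 ≈ 2.0665e+5 - 36.326*I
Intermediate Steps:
v = -7 (v = 5 - 12 = -7)
h(f, H) = 9/(-3 + 4*f) (h(f, H) = 9/(-3 + (-1 + 5)*f) = 9/(-3 + 4*f))
S(F) = 2*√(9/89 + F) (S(F) = 2*√(F + 9/(-3 + 4*23)) = 2*√(F + 9/(-3 + 92)) = 2*√(F + 9/89) = 2*√(9/89 + F))
(18486 - 1*(-188162)) - S(-330) = (18486 - 1*(-188162)) - 2*√(801 + 7921*(-330))/89 = (18486 + 188162) - 2*√(801 - 2613930)/89 = 206648 - 2*√(-2613129)/89 = 206648 - 2*I*√2613129/89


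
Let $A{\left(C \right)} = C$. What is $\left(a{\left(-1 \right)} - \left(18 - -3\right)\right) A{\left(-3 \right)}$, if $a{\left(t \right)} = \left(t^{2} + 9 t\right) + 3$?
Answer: $78$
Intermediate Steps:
$a{\left(t \right)} = 3 + t^{2} + 9 t$
$\left(a{\left(-1 \right)} - \left(18 - -3\right)\right) A{\left(-3 \right)} = \left(\left(3 + \left(-1\right)^{2} + 9 \left(-1\right)\right) - \left(18 - -3\right)\right) \left(-3\right) = \left(\left(3 + 1 - 9\right) - \left(18 + 3\right)\right) \left(-3\right) = \left(-5 - 21\right) \left(-3\right) = \left(-26\right) \left(-3\right) = 78$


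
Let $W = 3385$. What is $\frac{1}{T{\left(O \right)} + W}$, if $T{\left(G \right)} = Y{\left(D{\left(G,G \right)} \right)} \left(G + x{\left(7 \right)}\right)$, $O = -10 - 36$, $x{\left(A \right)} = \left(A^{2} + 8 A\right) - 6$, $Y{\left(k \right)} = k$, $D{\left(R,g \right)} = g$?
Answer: $\frac{1}{947} \approx 0.001056$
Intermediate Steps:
$x{\left(A \right)} = -6 + A^{2} + 8 A$
$O = -46$ ($O = -10 - 36 = -46$)
$T{\left(G \right)} = G \left(99 + G\right)$ ($T{\left(G \right)} = G \left(G + \left(-6 + 7^{2} + 8 \cdot 7\right)\right) = G \left(G + \left(-6 + 49 + 56\right)\right) = G \left(G + 99\right) = G \left(99 + G\right)$)
$\frac{1}{T{\left(O \right)} + W} = \frac{1}{- 46 \left(99 - 46\right) + 3385} = \frac{1}{\left(-46\right) 53 + 3385} = \frac{1}{-2438 + 3385} = \frac{1}{947}$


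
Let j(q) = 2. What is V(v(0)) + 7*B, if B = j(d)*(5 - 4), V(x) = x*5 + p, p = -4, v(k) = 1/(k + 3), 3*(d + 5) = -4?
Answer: 35/3 ≈ 11.667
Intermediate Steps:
d = -19/3 (d = -5 + (⅓)*(-4) = -5 - 4/3 = -19/3 ≈ -6.3333)
v(k) = 1/(3 + k)
V(x) = -4 + 5*x (V(x) = x*5 - 4 = 5*x - 4 = -4 + 5*x)
B = 2 (B = 2*(5 - 4) = 2*1 = 2)
V(v(0)) + 7*B = (-4 + 5/(3 + 0)) + 7*2 = (-4 + 5/3) + 14 = -7/3 + 14 = 35/3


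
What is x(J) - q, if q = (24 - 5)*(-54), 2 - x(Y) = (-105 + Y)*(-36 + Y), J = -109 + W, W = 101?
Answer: -3944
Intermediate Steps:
J = -8 (J = -109 + 101 = -8)
x(Y) = 2 - (-105 + Y)*(-36 + Y)
q = -1026 (q = 19*(-54) = -1026)
x(J) - q = (-3778 - 1*(-8)² + 141*(-8)) - 1*(-1026) = (-3778 - 1*64 - 1128) + 1026 = (-3778 - 64 - 1128) + 1026 = -4970 + 1026 = -3944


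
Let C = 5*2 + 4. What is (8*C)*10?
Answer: 1120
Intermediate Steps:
C = 14 (C = 10 + 4 = 14)
(8*C)*10 = (8*14)*10 = 112*10 = 1120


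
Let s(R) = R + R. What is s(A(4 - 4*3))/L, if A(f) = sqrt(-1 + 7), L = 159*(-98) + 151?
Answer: -2*sqrt(6)/15431 ≈ -0.00031748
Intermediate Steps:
L = -15431 (L = -15582 + 151 = -15431)
A(f) = sqrt(6)
s(R) = 2*R
s(A(4 - 4*3))/L = (2*sqrt(6))/(-15431) = (2*sqrt(6))*(-1/15431) = -2*sqrt(6)/15431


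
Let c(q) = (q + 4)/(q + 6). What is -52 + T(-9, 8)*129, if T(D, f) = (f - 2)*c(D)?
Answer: 1238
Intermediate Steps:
c(q) = (4 + q)/(6 + q)
T(D, f) = (-2 + f)*(4 + D)/(6 + D) (T(D, f) = (f - 2)*((4 + D)/(6 + D)) = (-2 + f)*((4 + D)/(6 + D)) = (-2 + f)*(4 + D)/(6 + D))
-52 + T(-9, 8)*129 = -52 + ((-2 + 8)*(4 - 9)/(6 - 9))*129 = -52 + (6*(-5)/(-3))*129 = -52 - ⅓*6*(-5)*129 = -52 + 10*129 = -52 + 1290 = 1238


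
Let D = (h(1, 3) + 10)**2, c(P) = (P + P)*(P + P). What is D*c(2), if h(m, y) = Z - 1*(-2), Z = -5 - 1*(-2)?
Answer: 1296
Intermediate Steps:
Z = -3 (Z = -5 + 2 = -3)
h(m, y) = -1 (h(m, y) = -3 - 1*(-2) = -3 + 2 = -1)
c(P) = 4*P**2 (c(P) = (2*P)*(2*P) = 4*P**2)
D = 81 (D = (-1 + 10)**2 = 9**2 = 81)
D*c(2) = 81*(4*2**2) = 81*(4*4) = 81*16 = 1296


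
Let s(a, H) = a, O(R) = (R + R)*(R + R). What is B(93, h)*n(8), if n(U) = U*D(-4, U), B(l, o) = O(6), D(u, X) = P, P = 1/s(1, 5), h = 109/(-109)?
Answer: 1152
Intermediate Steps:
h = -1 (h = 109*(-1/109) = -1)
O(R) = 4*R**2 (O(R) = (2*R)*(2*R) = 4*R**2)
P = 1 (P = 1/1 = 1)
D(u, X) = 1
B(l, o) = 144 (B(l, o) = 4*6**2 = 4*36 = 144)
n(U) = U (n(U) = U*1 = U)
B(93, h)*n(8) = 144*8 = 1152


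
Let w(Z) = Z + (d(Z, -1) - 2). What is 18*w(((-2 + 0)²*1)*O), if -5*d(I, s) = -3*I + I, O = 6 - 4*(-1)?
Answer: 972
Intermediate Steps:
O = 10 (O = 6 + 4 = 10)
d(I, s) = 2*I/5 (d(I, s) = -(-3*I + I)/5 = -(-2)*I/5 = 2*I/5)
w(Z) = -2 + 7*Z/5 (w(Z) = Z + (2*Z/5 - 2) = Z + (-2 + 2*Z/5) = -2 + 7*Z/5)
18*w(((-2 + 0)²*1)*O) = 18*(-2 + 7*(((-2 + 0)²*1)*10)/5) = 18*(-2 + 7*(((-2)²*1)*10)/5) = 18*(-2 + 7*((4*1)*10)/5) = 18*(-2 + 7*(4*10)/5) = 18*(-2 + (7/5)*40) = 18*(-2 + 56) = 18*54 = 972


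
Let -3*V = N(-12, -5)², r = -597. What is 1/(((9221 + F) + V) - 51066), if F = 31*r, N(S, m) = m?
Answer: -3/181081 ≈ -1.6567e-5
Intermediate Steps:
F = -18507 (F = 31*(-597) = -18507)
V = -25/3 (V = -⅓*(-5)² = -⅓*25 = -25/3 ≈ -8.3333)
1/(((9221 + F) + V) - 51066) = 1/(((9221 - 18507) - 25/3) - 51066) = 1/((-9286 - 25/3) - 51066) = 1/(-27883/3 - 51066) = 1/(-181081/3) = -3/181081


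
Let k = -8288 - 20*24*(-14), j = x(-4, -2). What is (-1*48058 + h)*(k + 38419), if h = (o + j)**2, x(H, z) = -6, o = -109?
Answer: -1283630883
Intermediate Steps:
j = -6
k = -1568 (k = -8288 - 480*(-14) = -8288 - 1*(-6720) = -8288 + 6720 = -1568)
h = 13225 (h = (-109 - 6)**2 = (-115)**2 = 13225)
(-1*48058 + h)*(k + 38419) = (-1*48058 + 13225)*(-1568 + 38419) = (-48058 + 13225)*36851 = -34833*36851 = -1283630883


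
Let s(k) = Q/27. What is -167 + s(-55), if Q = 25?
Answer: -4484/27 ≈ -166.07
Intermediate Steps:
s(k) = 25/27
-167 + s(-55) = -167 + 25/27 = -4484/27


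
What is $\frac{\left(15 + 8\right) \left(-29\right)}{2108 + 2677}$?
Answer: $- \frac{23}{165} \approx -0.13939$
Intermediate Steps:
$\frac{\left(15 + 8\right) \left(-29\right)}{2108 + 2677} = \frac{23 \left(-29\right)}{4785} = \left(-667\right) \frac{1}{4785} = - \frac{23}{165}$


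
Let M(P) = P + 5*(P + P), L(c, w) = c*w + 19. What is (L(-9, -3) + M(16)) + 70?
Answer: 292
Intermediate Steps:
L(c, w) = 19 + c*w
M(P) = 11*P (M(P) = P + 5*(2*P) = P + 10*P = 11*P)
(L(-9, -3) + M(16)) + 70 = ((19 - 9*(-3)) + 11*16) + 70 = ((19 + 27) + 176) + 70 = (46 + 176) + 70 = 222 + 70 = 292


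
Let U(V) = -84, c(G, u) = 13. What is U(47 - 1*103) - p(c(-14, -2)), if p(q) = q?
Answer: -97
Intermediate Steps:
U(47 - 1*103) - p(c(-14, -2)) = -84 - 1*13 = -84 - 13 = -97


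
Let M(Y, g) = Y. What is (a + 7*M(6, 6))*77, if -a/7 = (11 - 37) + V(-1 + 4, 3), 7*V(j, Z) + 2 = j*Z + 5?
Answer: 16324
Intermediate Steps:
V(j, Z) = 3/7 + Z*j/7 (V(j, Z) = -2/7 + (j*Z + 5)/7 = -2/7 + (Z*j + 5)/7 = -2/7 + (5 + Z*j)/7 = -2/7 + (5/7 + Z*j/7) = 3/7 + Z*j/7)
a = 170 (a = -7*((11 - 37) + (3/7 + (1/7)*3*(-1 + 4))) = -7*(-26 + (3/7 + (1/7)*3*3)) = -7*(-26 + (3/7 + 9/7)) = -7*(-26 + 12/7) = -7*(-170/7) = 170)
(a + 7*M(6, 6))*77 = (170 + 7*6)*77 = (170 + 42)*77 = 212*77 = 16324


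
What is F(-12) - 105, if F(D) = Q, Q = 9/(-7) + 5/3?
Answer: -2197/21 ≈ -104.62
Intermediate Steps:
Q = 8/21 (Q = 9*(-1/7) + 5*(1/3) = -9/7 + 5/3 = 8/21 ≈ 0.38095)
F(D) = 8/21
F(-12) - 105 = 8/21 - 105 = -2197/21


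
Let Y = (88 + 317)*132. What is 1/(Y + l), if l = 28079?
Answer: 1/81539 ≈ 1.2264e-5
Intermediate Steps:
Y = 53460 (Y = 405*132 = 53460)
1/(Y + l) = 1/(53460 + 28079) = 1/81539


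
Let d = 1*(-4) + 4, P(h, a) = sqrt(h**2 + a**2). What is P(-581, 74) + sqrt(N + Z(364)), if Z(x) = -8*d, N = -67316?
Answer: sqrt(343037) + 2*I*sqrt(16829) ≈ 585.69 + 259.45*I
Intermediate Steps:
P(h, a) = sqrt(a**2 + h**2)
d = 0 (d = -4 + 4 = 0)
Z(x) = 0 (Z(x) = -8*0 = 0)
P(-581, 74) + sqrt(N + Z(364)) = sqrt(74**2 + (-581)**2) + sqrt(-67316 + 0) = sqrt(5476 + 337561) + sqrt(-67316) = sqrt(343037) + 2*I*sqrt(16829)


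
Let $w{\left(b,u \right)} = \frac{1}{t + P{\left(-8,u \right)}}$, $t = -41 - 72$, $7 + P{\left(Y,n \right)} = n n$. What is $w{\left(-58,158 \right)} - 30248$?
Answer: $- \frac{751481311}{24844} \approx -30248.0$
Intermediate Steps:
$P{\left(Y,n \right)} = -7 + n^{2}$ ($P{\left(Y,n \right)} = -7 + n n = -7 + n^{2}$)
$t = -113$ ($t = -41 - 72 = -113$)
$w{\left(b,u \right)} = \frac{1}{-120 + u^{2}}$ ($w{\left(b,u \right)} = \frac{1}{-113 + \left(-7 + u^{2}\right)} = \frac{1}{-120 + u^{2}}$)
$w{\left(-58,158 \right)} - 30248 = \frac{1}{-120 + 158^{2}} - 30248 = \frac{1}{-120 + 24964} - 30248 = \frac{1}{24844} - 30248 = - \frac{751481311}{24844}$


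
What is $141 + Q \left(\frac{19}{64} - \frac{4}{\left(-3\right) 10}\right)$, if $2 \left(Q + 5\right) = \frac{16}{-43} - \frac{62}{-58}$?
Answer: $\frac{110932209}{798080} \approx 139.0$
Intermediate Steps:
$Q = - \frac{11601}{2494}$ ($Q = -5 + \frac{\frac{16}{-43} - \frac{62}{-58}}{2} = -5 + \frac{16 \left(- \frac{1}{43}\right) - - \frac{31}{29}}{2} = -5 + \frac{- \frac{16}{43} + \frac{31}{29}}{2} = -5 + \frac{1}{2} \cdot \frac{869}{1247} = -5 + \frac{869}{2494} = - \frac{11601}{2494} \approx -4.6516$)
$141 + Q \left(\frac{19}{64} - \frac{4}{\left(-3\right) 10}\right) = 141 - \frac{11601 \left(\frac{19}{64} - \frac{4}{\left(-3\right) 10}\right)}{2494} = 141 - \frac{11601 \left(19 \cdot \frac{1}{64} - \frac{4}{-30}\right)}{2494} = 141 - \frac{11601 \left(\frac{19}{64} - - \frac{2}{15}\right)}{2494} = 141 - \frac{11601 \left(\frac{19}{64} + \frac{2}{15}\right)}{2494} = 141 - \frac{1597071}{798080} = \frac{110932209}{798080}$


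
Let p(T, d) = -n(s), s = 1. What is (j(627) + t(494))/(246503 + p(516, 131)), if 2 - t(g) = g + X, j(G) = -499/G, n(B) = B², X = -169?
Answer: -101510/77278377 ≈ -0.0013136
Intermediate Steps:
p(T, d) = -1 (p(T, d) = -1*1² = -1*1 = -1)
t(g) = 171 - g (t(g) = 2 - (g - 169) = 2 - (-169 + g) = 2 + (169 - g) = 171 - g)
(j(627) + t(494))/(246503 + p(516, 131)) = (-499/627 + (171 - 1*494))/(246503 - 1) = (-499*1/627 + (171 - 494))/246502 = (-499/627 - 323)*(1/246502) = -203020/627*1/246502 = -101510/77278377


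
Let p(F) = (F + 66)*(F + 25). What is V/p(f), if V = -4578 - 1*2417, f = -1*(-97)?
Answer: -6995/19886 ≈ -0.35176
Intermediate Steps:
f = 97
V = -6995 (V = -4578 - 2417 = -6995)
p(F) = (25 + F)*(66 + F) (p(F) = (66 + F)*(25 + F) = (25 + F)*(66 + F))
V/p(f) = -6995/(1650 + 97² + 91*97) = -6995/(1650 + 9409 + 8827) = -6995/19886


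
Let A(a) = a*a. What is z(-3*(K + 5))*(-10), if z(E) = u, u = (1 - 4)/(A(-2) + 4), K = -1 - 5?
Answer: 15/4 ≈ 3.7500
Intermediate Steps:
A(a) = a**2
K = -6
u = -3/8 (u = (1 - 4)/((-2)**2 + 4) = -3/(4 + 4) = -3/8 ≈ -0.37500)
z(E) = -3/8
z(-3*(K + 5))*(-10) = -3/8*(-10) = 15/4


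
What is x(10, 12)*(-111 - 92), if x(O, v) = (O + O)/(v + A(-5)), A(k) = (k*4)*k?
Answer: -145/4 ≈ -36.250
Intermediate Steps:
A(k) = 4*k² (A(k) = (4*k)*k = 4*k²)
x(O, v) = 2*O/(100 + v) (x(O, v) = (O + O)/(v + 4*(-5)²) = (2*O)/(v + 4*25) = (2*O)/(v + 100) = (2*O)/(100 + v) = 2*O/(100 + v))
x(10, 12)*(-111 - 92) = (2*10/(100 + 12))*(-111 - 92) = (2*10/112)*(-203) = (2*10*(1/112))*(-203) = (5/28)*(-203) = -145/4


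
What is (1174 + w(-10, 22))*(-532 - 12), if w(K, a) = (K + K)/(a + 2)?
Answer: -1914608/3 ≈ -6.3820e+5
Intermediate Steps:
w(K, a) = 2*K/(2 + a) (w(K, a) = (2*K)/(2 + a) = 2*K/(2 + a))
(1174 + w(-10, 22))*(-532 - 12) = (1174 + 2*(-10)/(2 + 22))*(-532 - 12) = (1174 + 2*(-10)/24)*(-544) = (1174 + 2*(-10)*(1/24))*(-544) = (1174 - ⅚)*(-544) = (7039/6)*(-544) = -1914608/3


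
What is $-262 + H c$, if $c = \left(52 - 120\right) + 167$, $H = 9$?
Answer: $629$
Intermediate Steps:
$c = 99$ ($c = -68 + 167 = 99$)
$-262 + H c = -262 + 9 \cdot 99 = -262 + 891 = 629$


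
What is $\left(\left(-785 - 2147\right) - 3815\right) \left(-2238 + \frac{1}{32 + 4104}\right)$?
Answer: $\frac{62452708149}{4136} \approx 1.51 \cdot 10^{7}$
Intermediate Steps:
$\left(\left(-785 - 2147\right) - 3815\right) \left(-2238 + \frac{1}{32 + 4104}\right) = \left(\left(-785 - 2147\right) - 3815\right) \left(-2238 + \frac{1}{4136}\right) = \left(-2932 - 3815\right) \left(-2238 + \frac{1}{4136}\right) = \left(-6747\right) \left(- \frac{9256367}{4136}\right) = \frac{62452708149}{4136}$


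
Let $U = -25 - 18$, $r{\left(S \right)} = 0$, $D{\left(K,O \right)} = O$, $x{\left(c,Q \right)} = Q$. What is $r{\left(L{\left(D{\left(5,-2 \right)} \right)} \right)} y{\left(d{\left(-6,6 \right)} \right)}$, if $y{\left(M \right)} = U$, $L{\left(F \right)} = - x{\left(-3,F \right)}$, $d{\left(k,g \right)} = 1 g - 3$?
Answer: $0$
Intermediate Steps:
$d{\left(k,g \right)} = -3 + g$ ($d{\left(k,g \right)} = g - 3 = -3 + g$)
$L{\left(F \right)} = - F$
$U = -43$ ($U = -25 - 18 = -43$)
$y{\left(M \right)} = -43$
$r{\left(L{\left(D{\left(5,-2 \right)} \right)} \right)} y{\left(d{\left(-6,6 \right)} \right)} = 0 \left(-43\right) = 0$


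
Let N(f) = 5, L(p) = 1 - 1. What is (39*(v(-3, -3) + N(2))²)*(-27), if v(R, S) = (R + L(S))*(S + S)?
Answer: -557037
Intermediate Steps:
L(p) = 0
v(R, S) = 2*R*S (v(R, S) = (R + 0)*(S + S) = R*(2*S) = 2*R*S)
(39*(v(-3, -3) + N(2))²)*(-27) = (39*(2*(-3)*(-3) + 5)²)*(-27) = (39*(18 + 5)²)*(-27) = (39*23²)*(-27) = (39*529)*(-27) = 20631*(-27) = -557037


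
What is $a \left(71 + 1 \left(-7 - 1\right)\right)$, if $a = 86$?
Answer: $5418$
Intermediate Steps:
$a \left(71 + 1 \left(-7 - 1\right)\right) = 86 \left(71 + 1 \left(-7 - 1\right)\right) = 86 \left(71 + 1 \left(-8\right)\right) = 86 \left(71 - 8\right) = 86 \cdot 63 = 5418$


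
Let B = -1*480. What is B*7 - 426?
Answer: -3786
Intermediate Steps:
B = -480
B*7 - 426 = -480*7 - 426 = -3360 - 426 = -3786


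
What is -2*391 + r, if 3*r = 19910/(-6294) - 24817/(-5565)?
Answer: -13687642502/17513055 ≈ -781.57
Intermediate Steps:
r = 7566508/17513055 (r = (19910/(-6294) - 24817/(-5565))/3 = (19910*(-1/6294) - 24817*(-1/5565))/3 = (-9955/3147 + 24817/5565)/3 = (1/3)*(7566508/5837685) = 7566508/17513055 ≈ 0.43205)
-2*391 + r = -2*391 + 7566508/17513055 = -782 + 7566508/17513055 = -13687642502/17513055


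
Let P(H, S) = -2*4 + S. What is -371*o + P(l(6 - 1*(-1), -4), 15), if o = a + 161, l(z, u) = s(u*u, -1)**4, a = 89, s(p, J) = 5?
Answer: -92743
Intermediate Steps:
l(z, u) = 625 (l(z, u) = 5**4 = 625)
P(H, S) = -8 + S
o = 250 (o = 89 + 161 = 250)
-371*o + P(l(6 - 1*(-1), -4), 15) = -371*250 + (-8 + 15) = -92750 + 7 = -92743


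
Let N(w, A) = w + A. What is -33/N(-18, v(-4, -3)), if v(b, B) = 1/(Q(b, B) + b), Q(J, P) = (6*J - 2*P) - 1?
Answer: 759/415 ≈ 1.8289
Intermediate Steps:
Q(J, P) = -1 - 2*P + 6*J (Q(J, P) = (-2*P + 6*J) - 1 = -1 - 2*P + 6*J)
v(b, B) = 1/(-1 - 2*B + 7*b) (v(b, B) = 1/((-1 - 2*B + 6*b) + b) = 1/(-1 - 2*B + 7*b))
N(w, A) = A + w
-33/N(-18, v(-4, -3)) = -33/(1/(-1 - 2*(-3) + 7*(-4)) - 18) = -33/(1/(-1 + 6 - 28) - 18) = -33/(1/(-23) - 18) = -33/(-1/23 - 18) = -33/(-415/23) = -33*(-23/415) = 759/415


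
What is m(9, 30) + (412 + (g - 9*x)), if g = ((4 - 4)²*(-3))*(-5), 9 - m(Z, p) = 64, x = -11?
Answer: 456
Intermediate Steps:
m(Z, p) = -55 (m(Z, p) = 9 - 1*64 = 9 - 64 = -55)
g = 0 (g = (0²*(-3))*(-5) = (0*(-3))*(-5) = 0*(-5) = 0)
m(9, 30) + (412 + (g - 9*x)) = -55 + (412 + (0 - 9*(-11))) = -55 + (412 + (0 + 99)) = -55 + (412 + 99) = -55 + 511 = 456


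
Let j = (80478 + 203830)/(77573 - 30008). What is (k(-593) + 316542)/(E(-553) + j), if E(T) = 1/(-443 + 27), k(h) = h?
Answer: 6251695500960/118224563 ≈ 52880.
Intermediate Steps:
j = 284308/47565 ≈ 5.9772
E(T) = -1/416 (E(T) = 1/(-416) = -1/416)
(k(-593) + 316542)/(E(-553) + j) = (-593 + 316542)/(-1/416 + 284308/47565) = 315949/(118224563/19787040) = 315949*(19787040/118224563) = 6251695500960/118224563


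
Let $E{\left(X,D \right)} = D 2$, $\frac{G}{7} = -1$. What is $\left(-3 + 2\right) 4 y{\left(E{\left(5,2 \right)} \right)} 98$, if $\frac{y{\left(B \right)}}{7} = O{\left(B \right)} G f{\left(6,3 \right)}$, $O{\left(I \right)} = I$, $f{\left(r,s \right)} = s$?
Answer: $230496$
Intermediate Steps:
$G = -7$ ($G = 7 \left(-1\right) = -7$)
$E{\left(X,D \right)} = 2 D$
$y{\left(B \right)} = - 147 B$ ($y{\left(B \right)} = 7 B \left(-7\right) 3 = 7 - 7 B 3 = 7 \left(- 21 B\right) = - 147 B$)
$\left(-3 + 2\right) 4 y{\left(E{\left(5,2 \right)} \right)} 98 = \left(-3 + 2\right) 4 \left(- 147 \cdot 2 \cdot 2\right) 98 = \left(-1\right) 4 \left(\left(-147\right) 4\right) 98 = \left(-4\right) \left(-588\right) 98 = 2352 \cdot 98 = 230496$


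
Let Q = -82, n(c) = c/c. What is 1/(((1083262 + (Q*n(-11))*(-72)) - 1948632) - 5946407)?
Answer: -1/6805873 ≈ -1.4693e-7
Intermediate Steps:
n(c) = 1
1/(((1083262 + (Q*n(-11))*(-72)) - 1948632) - 5946407) = 1/(((1083262 - 82*1*(-72)) - 1948632) - 5946407) = 1/(((1083262 - 82*(-72)) - 1948632) - 5946407) = 1/(((1083262 + 5904) - 1948632) - 5946407) = 1/((1089166 - 1948632) - 5946407) = 1/(-859466 - 5946407) = 1/(-6805873) = -1/6805873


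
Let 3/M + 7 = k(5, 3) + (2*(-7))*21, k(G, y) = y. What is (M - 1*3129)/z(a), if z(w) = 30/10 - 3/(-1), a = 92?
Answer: -310815/596 ≈ -521.50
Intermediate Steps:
M = -3/298 (M = 3/(-7 + (3 + (2*(-7))*21)) = 3/(-7 + (3 - 14*21)) = 3/(-7 + (3 - 294)) = 3/(-7 - 291) = 3/(-298) = 3*(-1/298) = -3/298 ≈ -0.010067)
z(w) = 6 (z(w) = 30*(⅒) - 3*(-1) = 3 + 3 = 6)
(M - 1*3129)/z(a) = (-3/298 - 1*3129)/6 = (-3/298 - 3129)*(⅙) = -932445/298*⅙ = -310815/596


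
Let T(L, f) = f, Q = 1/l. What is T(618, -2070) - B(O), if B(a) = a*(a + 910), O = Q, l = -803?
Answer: -1334023901/644809 ≈ -2068.9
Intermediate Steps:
Q = -1/803 (Q = 1/(-803) = -1/803 ≈ -0.0012453)
O = -1/803 ≈ -0.0012453
B(a) = a*(910 + a)
T(618, -2070) - B(O) = -2070 - (-1)*(910 - 1/803)/803 = -2070 - (-1)*730729/(803*803) = -2070 - 1*(-730729/644809) = -2070 + 730729/644809 = -1334023901/644809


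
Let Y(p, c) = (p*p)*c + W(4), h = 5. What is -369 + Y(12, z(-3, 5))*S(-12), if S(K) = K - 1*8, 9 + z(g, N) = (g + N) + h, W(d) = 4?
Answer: 5311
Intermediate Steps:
z(g, N) = -4 + N + g (z(g, N) = -9 + ((g + N) + 5) = -9 + ((N + g) + 5) = -9 + (5 + N + g) = -4 + N + g)
Y(p, c) = 4 + c*p² (Y(p, c) = (p*p)*c + 4 = p²*c + 4 = c*p² + 4 = 4 + c*p²)
S(K) = -8 + K (S(K) = K - 8 = -8 + K)
-369 + Y(12, z(-3, 5))*S(-12) = -369 + (4 + (-4 + 5 - 3)*12²)*(-8 - 12) = -369 + (4 - 2*144)*(-20) = -369 + (4 - 288)*(-20) = -369 - 284*(-20) = -369 + 5680 = 5311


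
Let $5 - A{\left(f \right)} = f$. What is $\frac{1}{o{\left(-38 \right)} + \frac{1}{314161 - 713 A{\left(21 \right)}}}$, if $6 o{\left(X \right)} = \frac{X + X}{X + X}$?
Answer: $\frac{217046}{36175} \approx 5.9999$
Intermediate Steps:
$o{\left(X \right)} = \frac{1}{6}$ ($o{\left(X \right)} = \frac{\left(X + X\right) \frac{1}{X + X}}{6} = \frac{2 X \frac{1}{2 X}}{6} = \frac{1}{6} \cdot 1 = \frac{1}{6}$)
$A{\left(f \right)} = 5 - f$
$\frac{1}{o{\left(-38 \right)} + \frac{1}{314161 - 713 A{\left(21 \right)}}} = \frac{1}{\frac{1}{6} + \frac{1}{314161 - 713 \left(5 - 21\right)}} = \frac{1}{\frac{1}{6} + \frac{1}{314161 - -11408}} = \frac{1}{\frac{1}{6} + \frac{1}{314161 + 11408}} = \frac{1}{\frac{1}{6} + \frac{1}{325569}} = \frac{1}{\frac{36175}{217046}} = \frac{217046}{36175}$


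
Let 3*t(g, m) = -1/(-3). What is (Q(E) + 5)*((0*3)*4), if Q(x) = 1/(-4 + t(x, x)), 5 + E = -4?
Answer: 0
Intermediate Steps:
t(g, m) = 1/9 (t(g, m) = (-1/(-3))/3 = (-1*(-1/3))/3 = (1/3)*(1/3) = 1/9)
E = -9 (E = -5 - 4 = -9)
Q(x) = -9/35 (Q(x) = 1/(-4 + 1/9) = 1/(-35/9) = -9/35)
(Q(E) + 5)*((0*3)*4) = (-9/35 + 5)*((0*3)*4) = 166*(0*4)/35 = (166/35)*0 = 0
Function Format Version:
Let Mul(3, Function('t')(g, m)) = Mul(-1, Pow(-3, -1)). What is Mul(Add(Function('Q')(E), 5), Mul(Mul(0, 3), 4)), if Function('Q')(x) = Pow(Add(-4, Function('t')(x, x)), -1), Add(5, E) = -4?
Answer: 0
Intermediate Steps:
Function('t')(g, m) = Rational(1, 9) (Function('t')(g, m) = Mul(Rational(1, 3), Mul(-1, Pow(-3, -1))) = Mul(Rational(1, 3), Mul(-1, Rational(-1, 3))) = Mul(Rational(1, 3), Rational(1, 3)) = Rational(1, 9))
E = -9 (E = Add(-5, -4) = -9)
Function('Q')(x) = Rational(-9, 35) (Function('Q')(x) = Pow(Add(-4, Rational(1, 9)), -1) = Pow(Rational(-35, 9), -1) = Rational(-9, 35))
Mul(Add(Function('Q')(E), 5), Mul(Mul(0, 3), 4)) = Mul(Add(Rational(-9, 35), 5), Mul(Mul(0, 3), 4)) = Mul(Rational(166, 35), Mul(0, 4)) = Mul(Rational(166, 35), 0) = 0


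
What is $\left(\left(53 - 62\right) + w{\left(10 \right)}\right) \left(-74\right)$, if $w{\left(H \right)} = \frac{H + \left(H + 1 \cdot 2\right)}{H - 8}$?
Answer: $-148$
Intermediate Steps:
$w{\left(H \right)} = \frac{2 + 2 H}{-8 + H}$ ($w{\left(H \right)} = \frac{H + \left(H + 2\right)}{-8 + H} = \frac{H + \left(2 + H\right)}{-8 + H} = \frac{2 + 2 H}{-8 + H}$)
$\left(\left(53 - 62\right) + w{\left(10 \right)}\right) \left(-74\right) = \left(\left(53 - 62\right) + \frac{2 \left(1 + 10\right)}{-8 + 10}\right) \left(-74\right) = \left(-9 + 2 \cdot \frac{1}{2} \cdot 11\right) \left(-74\right) = \left(-9 + 11\right) \left(-74\right) = 2 \left(-74\right) = -148$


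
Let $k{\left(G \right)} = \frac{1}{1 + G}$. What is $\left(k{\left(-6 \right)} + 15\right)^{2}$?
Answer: $\frac{5476}{25} \approx 219.04$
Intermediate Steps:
$\left(k{\left(-6 \right)} + 15\right)^{2} = \left(\frac{1}{1 - 6} + 15\right)^{2} = \left(\frac{1}{-5} + 15\right)^{2} = \left(- \frac{1}{5} + 15\right)^{2} = \left(\frac{74}{5}\right)^{2} = \frac{5476}{25}$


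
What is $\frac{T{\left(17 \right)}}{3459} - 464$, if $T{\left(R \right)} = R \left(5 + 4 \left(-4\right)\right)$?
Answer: $- \frac{1605163}{3459} \approx -464.05$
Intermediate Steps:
$T{\left(R \right)} = - 11 R$ ($T{\left(R \right)} = R \left(5 - 16\right) = R \left(-11\right) = - 11 R$)
$\frac{T{\left(17 \right)}}{3459} - 464 = \frac{\left(-11\right) 17}{3459} - 464 = \left(-187\right) \frac{1}{3459} + \left(-1469 + 1005\right) = - \frac{187}{3459} - 464 = - \frac{1605163}{3459}$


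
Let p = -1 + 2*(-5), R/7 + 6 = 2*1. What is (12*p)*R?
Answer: 3696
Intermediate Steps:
R = -28 (R = -42 + 7*(2*1) = -42 + 7*2 = -42 + 14 = -28)
p = -11 (p = -1 - 10 = -11)
(12*p)*R = (12*(-11))*(-28) = -132*(-28) = 3696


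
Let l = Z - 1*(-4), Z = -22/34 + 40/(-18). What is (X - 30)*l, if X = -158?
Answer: -32524/153 ≈ -212.58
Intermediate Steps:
Z = -439/153 (Z = -22*1/34 + 40*(-1/18) = -11/17 - 20/9 = -439/153 ≈ -2.8693)
l = 173/153 (l = -439/153 - 1*(-4) = -439/153 + 4 = 173/153 ≈ 1.1307)
(X - 30)*l = (-158 - 30)*(173/153) = -188*173/153 = -32524/153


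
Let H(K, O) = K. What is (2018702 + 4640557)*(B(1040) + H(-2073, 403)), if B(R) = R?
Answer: -6879014547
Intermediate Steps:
(2018702 + 4640557)*(B(1040) + H(-2073, 403)) = (2018702 + 4640557)*(1040 - 2073) = 6659259*(-1033) = -6879014547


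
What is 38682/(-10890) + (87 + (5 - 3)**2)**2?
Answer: 5007856/605 ≈ 8277.5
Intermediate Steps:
38682/(-10890) + (87 + (5 - 3)**2)**2 = 38682*(-1/10890) + (87 + 2**2)**2 = -2149/605 + (87 + 4)**2 = -2149/605 + 91**2 = -2149/605 + 8281 = 5007856/605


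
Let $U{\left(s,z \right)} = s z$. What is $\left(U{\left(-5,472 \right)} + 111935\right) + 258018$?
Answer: $367593$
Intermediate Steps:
$\left(U{\left(-5,472 \right)} + 111935\right) + 258018 = \left(\left(-5\right) 472 + 111935\right) + 258018 = \left(-2360 + 111935\right) + 258018 = 109575 + 258018 = 367593$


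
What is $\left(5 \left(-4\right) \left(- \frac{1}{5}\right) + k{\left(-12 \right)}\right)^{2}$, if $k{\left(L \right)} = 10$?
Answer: $196$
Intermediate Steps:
$\left(5 \left(-4\right) \left(- \frac{1}{5}\right) + k{\left(-12 \right)}\right)^{2} = \left(5 \left(-4\right) \left(- \frac{1}{5}\right) + 10\right)^{2} = \left(- 20 \left(\left(-1\right) \frac{1}{5}\right) + 10\right)^{2} = \left(\left(-20\right) \left(- \frac{1}{5}\right) + 10\right)^{2} = \left(4 + 10\right)^{2} = 14^{2} = 196$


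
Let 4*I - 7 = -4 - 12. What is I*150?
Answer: -675/2 ≈ -337.50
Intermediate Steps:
I = -9/4 (I = 7/4 + (-4 - 12)/4 = 7/4 + (1/4)*(-16) = 7/4 - 4 = -9/4 ≈ -2.2500)
I*150 = -9/4*150 = -675/2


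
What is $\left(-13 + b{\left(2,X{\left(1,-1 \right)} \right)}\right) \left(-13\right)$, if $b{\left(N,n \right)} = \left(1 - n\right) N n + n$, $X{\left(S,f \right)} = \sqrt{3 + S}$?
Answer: $195$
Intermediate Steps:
$b{\left(N,n \right)} = n + N n \left(1 - n\right)$ ($b{\left(N,n \right)} = N \left(1 - n\right) n + n = N n \left(1 - n\right) + n = n + N n \left(1 - n\right)$)
$\left(-13 + b{\left(2,X{\left(1,-1 \right)} \right)}\right) \left(-13\right) = \left(-13 + \sqrt{3 + 1} \left(1 + 2 - 2 \sqrt{3 + 1}\right)\right) \left(-13\right) = \left(-13 + \sqrt{4} \left(1 + 2 - 2 \sqrt{4}\right)\right) \left(-13\right) = \left(-13 + 2 \left(1 + 2 - 2 \cdot 2\right)\right) \left(-13\right) = \left(-13 + 2 \left(1 + 2 - 4\right)\right) \left(-13\right) = \left(-13 + 2 \left(-1\right)\right) \left(-13\right) = \left(-13 - 2\right) \left(-13\right) = \left(-15\right) \left(-13\right) = 195$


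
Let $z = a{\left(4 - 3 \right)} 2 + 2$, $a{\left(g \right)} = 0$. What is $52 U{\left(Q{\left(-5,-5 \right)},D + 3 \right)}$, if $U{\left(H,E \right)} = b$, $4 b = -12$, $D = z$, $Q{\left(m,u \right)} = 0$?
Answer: $-156$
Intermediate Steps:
$z = 2$ ($z = 0 \cdot 2 + 2 = 0 + 2 = 2$)
$D = 2$
$b = -3$ ($b = \frac{1}{4} \left(-12\right) = -3$)
$U{\left(H,E \right)} = -3$
$52 U{\left(Q{\left(-5,-5 \right)},D + 3 \right)} = 52 \left(-3\right) = -156$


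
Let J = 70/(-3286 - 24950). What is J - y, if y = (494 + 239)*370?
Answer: -3828942815/14118 ≈ -2.7121e+5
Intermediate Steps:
y = 271210 (y = 733*370 = 271210)
J = -35/14118 (J = 70/(-28236) = 70*(-1/28236) = -35/14118 ≈ -0.0024791)
J - y = -35/14118 - 1*271210 = -35/14118 - 271210 = -3828942815/14118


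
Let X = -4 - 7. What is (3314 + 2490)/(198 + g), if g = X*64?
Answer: -2902/253 ≈ -11.470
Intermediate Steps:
X = -11
g = -704 (g = -11*64 = -704)
(3314 + 2490)/(198 + g) = (3314 + 2490)/(198 - 704) = 5804/(-506) = 5804*(-1/506) = -2902/253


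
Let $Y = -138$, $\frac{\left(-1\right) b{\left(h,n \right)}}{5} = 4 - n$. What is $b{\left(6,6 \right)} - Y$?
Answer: $148$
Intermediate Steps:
$b{\left(h,n \right)} = -20 + 5 n$ ($b{\left(h,n \right)} = - 5 \left(4 - n\right) = -20 + 5 n$)
$b{\left(6,6 \right)} - Y = \left(-20 + 5 \cdot 6\right) - -138 = \left(-20 + 30\right) + 138 = 10 + 138 = 148$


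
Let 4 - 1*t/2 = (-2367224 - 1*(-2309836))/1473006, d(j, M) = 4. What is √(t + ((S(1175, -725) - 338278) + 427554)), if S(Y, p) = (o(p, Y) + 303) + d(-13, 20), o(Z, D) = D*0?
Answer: √48597485879619483/736503 ≈ 299.32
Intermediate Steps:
o(Z, D) = 0
S(Y, p) = 307 (S(Y, p) = (0 + 303) + 4 = 303 + 4 = 307)
t = 5949412/736503 (t = 8 - 2*(-2367224 - 1*(-2309836))/1473006 = 8 - 2*(-2367224 + 2309836)/1473006 = 8 - (-114776)/1473006 = 8 - 2*(-28694/736503) = 8 + 57388/736503 = 5949412/736503 ≈ 8.0779)
√(t + ((S(1175, -725) - 338278) + 427554)) = √(5949412/736503 + ((307 - 338278) + 427554)) = √(5949412/736503 + (-337971 + 427554)) = √(5949412/736503 + 89583) = √(65984097661/736503) = √48597485879619483/736503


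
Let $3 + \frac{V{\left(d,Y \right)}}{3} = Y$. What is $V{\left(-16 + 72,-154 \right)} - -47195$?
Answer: $46724$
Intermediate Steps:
$V{\left(d,Y \right)} = -9 + 3 Y$
$V{\left(-16 + 72,-154 \right)} - -47195 = \left(-9 + 3 \left(-154\right)\right) - -47195 = \left(-9 - 462\right) + 47195 = -471 + 47195 = 46724$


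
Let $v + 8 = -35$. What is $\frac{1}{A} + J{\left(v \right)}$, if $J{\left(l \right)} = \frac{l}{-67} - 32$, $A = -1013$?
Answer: $- \frac{2128380}{67871} \approx -31.359$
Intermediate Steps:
$v = -43$ ($v = -8 - 35 = -43$)
$J{\left(l \right)} = -32 - \frac{l}{67}$ ($J{\left(l \right)} = l \left(- \frac{1}{67}\right) - 32 = - \frac{l}{67} - 32 = -32 - \frac{l}{67}$)
$\frac{1}{A} + J{\left(v \right)} = \frac{1}{-1013} - \frac{2101}{67} = - \frac{1}{1013} + \left(-32 + \frac{43}{67}\right) = - \frac{1}{1013} - \frac{2101}{67} = - \frac{2128380}{67871}$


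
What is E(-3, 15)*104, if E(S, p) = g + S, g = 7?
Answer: 416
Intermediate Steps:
E(S, p) = 7 + S
E(-3, 15)*104 = (7 - 3)*104 = 4*104 = 416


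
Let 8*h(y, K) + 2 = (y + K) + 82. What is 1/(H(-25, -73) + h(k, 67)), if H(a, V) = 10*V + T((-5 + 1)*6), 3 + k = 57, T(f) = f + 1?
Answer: -8/5823 ≈ -0.0013739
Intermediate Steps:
T(f) = 1 + f
k = 54 (k = -3 + 57 = 54)
h(y, K) = 10 + K/8 + y/8 (h(y, K) = -1/4 + ((y + K) + 82)/8 = -1/4 + ((K + y) + 82)/8 = -1/4 + (82 + K + y)/8 = -1/4 + (41/4 + K/8 + y/8) = 10 + K/8 + y/8)
H(a, V) = -23 + 10*V (H(a, V) = 10*V + (1 + (-5 + 1)*6) = 10*V + (1 - 4*6) = 10*V + (1 - 24) = 10*V - 23 = -23 + 10*V)
1/(H(-25, -73) + h(k, 67)) = 1/((-23 + 10*(-73)) + (10 + (1/8)*67 + (1/8)*54)) = 1/((-23 - 730) + (10 + 67/8 + 27/4)) = 1/(-753 + 201/8) = 1/(-5823/8) = -8/5823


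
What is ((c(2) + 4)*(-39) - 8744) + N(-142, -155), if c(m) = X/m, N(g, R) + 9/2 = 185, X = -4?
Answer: -17283/2 ≈ -8641.5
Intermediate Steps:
N(g, R) = 361/2 (N(g, R) = -9/2 + 185 = 361/2)
c(m) = -4/m
((c(2) + 4)*(-39) - 8744) + N(-142, -155) = ((-4/2 + 4)*(-39) - 8744) + 361/2 = ((-4*½ + 4)*(-39) - 8744) + 361/2 = ((-2 + 4)*(-39) - 8744) + 361/2 = (2*(-39) - 8744) + 361/2 = (-78 - 8744) + 361/2 = -8822 + 361/2 = -17283/2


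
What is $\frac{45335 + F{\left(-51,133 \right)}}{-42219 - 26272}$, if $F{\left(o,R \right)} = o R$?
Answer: $- \frac{38552}{68491} \approx -0.56288$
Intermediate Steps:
$F{\left(o,R \right)} = R o$
$\frac{45335 + F{\left(-51,133 \right)}}{-42219 - 26272} = \frac{45335 + 133 \left(-51\right)}{-42219 - 26272} = \frac{45335 - 6783}{-68491} = 38552 \left(- \frac{1}{68491}\right) = - \frac{38552}{68491}$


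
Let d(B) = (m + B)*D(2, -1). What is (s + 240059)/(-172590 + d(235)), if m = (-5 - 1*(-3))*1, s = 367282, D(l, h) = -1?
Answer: -86763/24689 ≈ -3.5142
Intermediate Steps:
m = -2 (m = (-5 + 3)*1 = -2*1 = -2)
d(B) = 2 - B (d(B) = (-2 + B)*(-1) = 2 - B)
(s + 240059)/(-172590 + d(235)) = (367282 + 240059)/(-172590 + (2 - 1*235)) = 607341/(-172590 + (2 - 235)) = 607341/(-172590 - 233) = 607341/(-172823) = 607341*(-1/172823) = -86763/24689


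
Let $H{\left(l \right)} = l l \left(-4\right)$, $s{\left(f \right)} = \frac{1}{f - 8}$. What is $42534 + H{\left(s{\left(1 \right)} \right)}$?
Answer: $\frac{2084162}{49} \approx 42534.0$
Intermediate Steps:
$s{\left(f \right)} = \frac{1}{-8 + f}$
$H{\left(l \right)} = - 4 l^{2}$ ($H{\left(l \right)} = l^{2} \left(-4\right) = - 4 l^{2}$)
$42534 + H{\left(s{\left(1 \right)} \right)} = 42534 - 4 \left(\frac{1}{-8 + 1}\right)^{2} = 42534 - 4 \left(\frac{1}{-7}\right)^{2} = 42534 - 4 \left(- \frac{1}{7}\right)^{2} = 42534 - \frac{4}{49} = \frac{2084162}{49}$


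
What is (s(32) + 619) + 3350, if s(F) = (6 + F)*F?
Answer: 5185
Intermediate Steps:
s(F) = F*(6 + F)
(s(32) + 619) + 3350 = (32*(6 + 32) + 619) + 3350 = (32*38 + 619) + 3350 = (1216 + 619) + 3350 = 1835 + 3350 = 5185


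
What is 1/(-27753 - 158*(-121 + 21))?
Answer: -1/11953 ≈ -8.3661e-5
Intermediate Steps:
1/(-27753 - 158*(-121 + 21)) = 1/(-27753 - 158*(-100)) = 1/(-27753 + 15800) = 1/(-11953) = -1/11953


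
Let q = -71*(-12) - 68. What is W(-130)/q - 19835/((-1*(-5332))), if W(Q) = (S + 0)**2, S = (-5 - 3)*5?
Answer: -438715/261268 ≈ -1.6792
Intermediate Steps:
S = -40 (S = -8*5 = -40)
q = 784 (q = 852 - 68 = 784)
W(Q) = 1600 (W(Q) = (-40 + 0)**2 = (-40)**2 = 1600)
W(-130)/q - 19835/((-1*(-5332))) = 1600/784 - 19835/((-1*(-5332))) = 1600*(1/784) - 19835/5332 = 100/49 - 19835*1/5332 = 100/49 - 19835/5332 = -438715/261268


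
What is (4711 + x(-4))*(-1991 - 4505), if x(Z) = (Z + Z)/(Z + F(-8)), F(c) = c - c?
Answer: -30615648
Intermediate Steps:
F(c) = 0
x(Z) = 2 (x(Z) = (Z + Z)/(Z + 0) = (2*Z)/Z = 2)
(4711 + x(-4))*(-1991 - 4505) = (4711 + 2)*(-1991 - 4505) = 4713*(-6496) = -30615648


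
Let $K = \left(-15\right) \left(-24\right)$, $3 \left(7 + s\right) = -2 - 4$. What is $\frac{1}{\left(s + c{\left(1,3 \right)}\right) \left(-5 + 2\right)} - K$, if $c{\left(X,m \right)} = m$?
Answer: $- \frac{6479}{18} \approx -359.94$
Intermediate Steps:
$s = -9$ ($s = -7 + \frac{-2 - 4}{3} = -7 + \frac{1}{3} \left(-6\right) = -7 - 2 = -9$)
$K = 360$
$\frac{1}{\left(s + c{\left(1,3 \right)}\right) \left(-5 + 2\right)} - K = \frac{1}{\left(-9 + 3\right) \left(-5 + 2\right)} - 360 = \frac{1}{\left(-6\right) \left(-3\right)} - 360 = \frac{1}{18} - 360 = - \frac{6479}{18}$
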